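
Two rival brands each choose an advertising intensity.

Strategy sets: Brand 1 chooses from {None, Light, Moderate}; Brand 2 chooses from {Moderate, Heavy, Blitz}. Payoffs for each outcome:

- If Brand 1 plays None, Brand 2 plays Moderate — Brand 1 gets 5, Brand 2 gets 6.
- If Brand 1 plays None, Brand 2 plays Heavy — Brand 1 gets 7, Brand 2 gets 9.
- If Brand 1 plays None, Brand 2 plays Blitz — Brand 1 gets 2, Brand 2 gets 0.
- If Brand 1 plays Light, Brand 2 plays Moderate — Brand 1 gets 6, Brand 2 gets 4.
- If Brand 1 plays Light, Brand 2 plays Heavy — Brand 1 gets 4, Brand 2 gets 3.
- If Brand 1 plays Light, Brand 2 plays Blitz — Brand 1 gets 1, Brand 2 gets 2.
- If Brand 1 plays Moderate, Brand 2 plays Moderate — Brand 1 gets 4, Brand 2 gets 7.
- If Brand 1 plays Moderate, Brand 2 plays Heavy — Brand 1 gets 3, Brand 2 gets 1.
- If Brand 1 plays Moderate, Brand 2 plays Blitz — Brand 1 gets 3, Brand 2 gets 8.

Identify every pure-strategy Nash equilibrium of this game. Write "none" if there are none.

For each player, find the best response to each opponent profile; mutual best responses are the pure NE.
Brand 1 against Moderate: payoffs 5, 6, 4 → best response Light.
Brand 1 against Heavy: payoffs 7, 4, 3 → best response None.
Brand 1 against Blitz: payoffs 2, 1, 3 → best response Moderate.
Brand 2 against None: payoffs 6, 9, 0 → best response Heavy.
Brand 2 against Light: payoffs 4, 3, 2 → best response Moderate.
Brand 2 against Moderate: payoffs 7, 1, 8 → best response Blitz.
Mutual best responses: (None, Heavy); (Light, Moderate); (Moderate, Blitz).

The pure Nash equilibria are (None, Heavy); (Light, Moderate); (Moderate, Blitz).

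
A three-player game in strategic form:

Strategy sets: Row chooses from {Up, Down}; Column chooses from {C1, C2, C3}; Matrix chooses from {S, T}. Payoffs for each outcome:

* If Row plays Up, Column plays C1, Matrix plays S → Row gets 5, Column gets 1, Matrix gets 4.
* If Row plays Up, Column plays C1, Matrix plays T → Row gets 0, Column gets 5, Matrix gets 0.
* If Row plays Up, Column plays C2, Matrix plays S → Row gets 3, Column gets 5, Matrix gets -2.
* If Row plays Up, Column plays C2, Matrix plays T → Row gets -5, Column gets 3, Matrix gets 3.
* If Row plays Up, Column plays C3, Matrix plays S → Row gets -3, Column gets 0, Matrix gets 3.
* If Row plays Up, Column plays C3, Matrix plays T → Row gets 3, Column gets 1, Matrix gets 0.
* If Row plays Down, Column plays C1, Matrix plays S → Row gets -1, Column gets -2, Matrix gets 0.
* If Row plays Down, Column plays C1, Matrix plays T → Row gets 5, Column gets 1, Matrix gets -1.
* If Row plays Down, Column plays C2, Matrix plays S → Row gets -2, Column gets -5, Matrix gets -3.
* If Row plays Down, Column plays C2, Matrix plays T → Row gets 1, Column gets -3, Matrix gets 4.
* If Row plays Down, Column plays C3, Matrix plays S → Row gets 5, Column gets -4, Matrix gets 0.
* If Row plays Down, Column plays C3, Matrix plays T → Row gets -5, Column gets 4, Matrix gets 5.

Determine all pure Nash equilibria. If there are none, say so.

Row against (C1, S): payoffs 5, -1 → best response Up.
Row against (C1, T): payoffs 0, 5 → best response Down.
Row against (C2, S): payoffs 3, -2 → best response Up.
Row against (C2, T): payoffs -5, 1 → best response Down.
Row against (C3, S): payoffs -3, 5 → best response Down.
Row against (C3, T): payoffs 3, -5 → best response Up.
Column against (Up, S): payoffs 1, 5, 0 → best response C2.
Column against (Up, T): payoffs 5, 3, 1 → best response C1.
Column against (Down, S): payoffs -2, -5, -4 → best response C1.
Column against (Down, T): payoffs 1, -3, 4 → best response C3.
Matrix against (Up, C1): payoffs 4, 0 → best response S.
Matrix against (Up, C2): payoffs -2, 3 → best response T.
Matrix against (Up, C3): payoffs 3, 0 → best response S.
Matrix against (Down, C1): payoffs 0, -1 → best response S.
Matrix against (Down, C2): payoffs -3, 4 → best response T.
Matrix against (Down, C3): payoffs 0, 5 → best response T.
No profile is a mutual best response for all players.

No pure-strategy Nash equilibrium.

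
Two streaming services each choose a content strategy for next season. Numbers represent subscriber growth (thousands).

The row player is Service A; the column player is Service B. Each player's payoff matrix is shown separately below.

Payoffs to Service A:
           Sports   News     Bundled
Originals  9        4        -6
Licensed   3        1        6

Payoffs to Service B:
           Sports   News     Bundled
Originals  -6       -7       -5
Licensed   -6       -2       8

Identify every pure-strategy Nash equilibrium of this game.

For each strategy profile, look for a profitable unilateral deviation.
(Originals, Sports): Service B can switch to Bundled (-6 → -5). Not NE.
(Originals, News): Service B can switch to Sports (-7 → -6). Not NE.
(Originals, Bundled): Service A can switch to Licensed (-6 → 6). Not NE.
(Licensed, Sports): Service A can switch to Originals (3 → 9). Not NE.
(Licensed, News): Service A can switch to Originals (1 → 4). Not NE.
(Licensed, Bundled): Service A gets 6, best alternative -6; Service B gets 8, best alternative -2. No profitable deviation — NE.

Pure NE: (Licensed, Bundled)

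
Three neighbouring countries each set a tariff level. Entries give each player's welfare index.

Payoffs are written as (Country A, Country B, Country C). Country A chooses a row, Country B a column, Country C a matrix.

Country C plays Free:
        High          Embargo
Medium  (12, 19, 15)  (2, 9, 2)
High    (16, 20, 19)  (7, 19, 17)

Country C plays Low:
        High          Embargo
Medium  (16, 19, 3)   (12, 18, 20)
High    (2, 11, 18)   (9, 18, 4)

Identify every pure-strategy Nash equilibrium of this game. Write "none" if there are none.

(Medium, High, Free): Country A can switch to High (12 → 16). Not NE.
(Medium, High, Low): Country C can switch to Free (3 → 15). Not NE.
(Medium, Embargo, Free): Country A can switch to High (2 → 7). Not NE.
(Medium, Embargo, Low): Country B can switch to High (18 → 19). Not NE.
(High, High, Free): Country A gets 16, best alternative 12; Country B gets 20, best alternative 19; Country C gets 19, best alternative 18. No profitable deviation — NE.
(High, High, Low): Country A can switch to Medium (2 → 16). Not NE.
(High, Embargo, Free): Country B can switch to High (19 → 20). Not NE.
(High, Embargo, Low): Country A can switch to Medium (9 → 12). Not NE.

Pure NE: (High, High, Free)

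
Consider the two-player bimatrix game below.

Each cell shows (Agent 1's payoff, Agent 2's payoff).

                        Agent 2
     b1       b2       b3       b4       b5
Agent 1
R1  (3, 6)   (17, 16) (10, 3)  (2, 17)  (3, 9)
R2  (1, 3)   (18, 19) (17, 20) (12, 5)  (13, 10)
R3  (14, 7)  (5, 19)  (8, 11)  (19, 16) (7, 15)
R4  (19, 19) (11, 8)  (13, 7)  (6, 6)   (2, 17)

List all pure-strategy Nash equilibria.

For each strategy profile, look for a profitable unilateral deviation.
(R1, b1): Agent 1 can switch to R3 (3 → 14). Not NE.
(R1, b2): Agent 1 can switch to R2 (17 → 18). Not NE.
(R1, b3): Agent 1 can switch to R2 (10 → 17). Not NE.
(R1, b4): Agent 1 can switch to R2 (2 → 12). Not NE.
(R1, b5): Agent 1 can switch to R2 (3 → 13). Not NE.
(R2, b1): Agent 1 can switch to R1 (1 → 3). Not NE.
(R2, b2): Agent 2 can switch to b3 (19 → 20). Not NE.
(R2, b3): Agent 1 gets 17, best alternative 13; Agent 2 gets 20, best alternative 19. No profitable deviation — NE.
(R2, b4): Agent 1 can switch to R3 (12 → 19). Not NE.
(R4, b1): Agent 1 gets 19, best alternative 14; Agent 2 gets 19, best alternative 17. No profitable deviation — NE.
(The remaining 10 profiles each have a profitable deviation by the same check.)

The pure Nash equilibria are (R2, b3) and (R4, b1).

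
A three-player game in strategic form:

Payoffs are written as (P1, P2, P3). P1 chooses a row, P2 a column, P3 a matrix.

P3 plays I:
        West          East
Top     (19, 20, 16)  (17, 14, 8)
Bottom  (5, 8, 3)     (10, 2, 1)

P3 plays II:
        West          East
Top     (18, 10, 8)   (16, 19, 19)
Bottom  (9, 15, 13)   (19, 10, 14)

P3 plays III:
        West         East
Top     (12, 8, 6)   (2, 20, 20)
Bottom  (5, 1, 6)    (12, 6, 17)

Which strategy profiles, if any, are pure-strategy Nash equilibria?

(Top, West, I); (Bottom, East, III)

(Top, West, I): P1 gets 19, best alternative 5; P2 gets 20, best alternative 14; P3 gets 16, best alternative 8. No profitable deviation — NE.
(Top, West, II): P2 can switch to East (10 → 19). Not NE.
(Top, West, III): P2 can switch to East (8 → 20). Not NE.
(Top, East, I): P2 can switch to West (14 → 20). Not NE.
(Top, East, II): P1 can switch to Bottom (16 → 19). Not NE.
(Top, East, III): P1 can switch to Bottom (2 → 12). Not NE.
(Bottom, West, I): P1 can switch to Top (5 → 19). Not NE.
(Bottom, West, II): P1 can switch to Top (9 → 18). Not NE.
(Bottom, West, III): P1 can switch to Top (5 → 12). Not NE.
(Bottom, East, III): P1 gets 12, best alternative 2; P2 gets 6, best alternative 1; P3 gets 17, best alternative 14. No profitable deviation — NE.
(The remaining 2 profiles each have a profitable deviation by the same check.)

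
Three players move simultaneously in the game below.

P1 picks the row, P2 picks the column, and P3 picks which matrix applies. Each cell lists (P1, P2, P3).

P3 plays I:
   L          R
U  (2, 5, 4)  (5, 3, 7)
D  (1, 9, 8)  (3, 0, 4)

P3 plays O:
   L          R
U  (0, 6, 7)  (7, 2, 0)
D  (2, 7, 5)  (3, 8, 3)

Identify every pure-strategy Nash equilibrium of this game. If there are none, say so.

none

(U, L, I): P3 can switch to O (4 → 7). Not NE.
(U, L, O): P1 can switch to D (0 → 2). Not NE.
(U, R, I): P2 can switch to L (3 → 5). Not NE.
(U, R, O): P2 can switch to L (2 → 6). Not NE.
(D, L, I): P1 can switch to U (1 → 2). Not NE.
(D, L, O): P2 can switch to R (7 → 8). Not NE.
(D, R, I): P1 can switch to U (3 → 5). Not NE.
(D, R, O): P1 can switch to U (3 → 7). Not NE.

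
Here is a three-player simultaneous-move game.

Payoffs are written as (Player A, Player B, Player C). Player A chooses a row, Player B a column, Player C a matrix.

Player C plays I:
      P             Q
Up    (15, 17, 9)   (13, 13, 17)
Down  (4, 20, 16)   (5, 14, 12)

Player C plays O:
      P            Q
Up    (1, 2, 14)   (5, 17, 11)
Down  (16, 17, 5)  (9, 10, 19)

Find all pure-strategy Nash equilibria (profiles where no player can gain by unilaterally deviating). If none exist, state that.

Player A against (P, I): payoffs 15, 4 → best response Up.
Player A against (P, O): payoffs 1, 16 → best response Down.
Player A against (Q, I): payoffs 13, 5 → best response Up.
Player A against (Q, O): payoffs 5, 9 → best response Down.
Player B against (Up, I): payoffs 17, 13 → best response P.
Player B against (Up, O): payoffs 2, 17 → best response Q.
Player B against (Down, I): payoffs 20, 14 → best response P.
Player B against (Down, O): payoffs 17, 10 → best response P.
Player C against (Up, P): payoffs 9, 14 → best response O.
Player C against (Up, Q): payoffs 17, 11 → best response I.
Player C against (Down, P): payoffs 16, 5 → best response I.
Player C against (Down, Q): payoffs 12, 19 → best response O.
No profile is a mutual best response for all players.

No pure-strategy Nash equilibrium.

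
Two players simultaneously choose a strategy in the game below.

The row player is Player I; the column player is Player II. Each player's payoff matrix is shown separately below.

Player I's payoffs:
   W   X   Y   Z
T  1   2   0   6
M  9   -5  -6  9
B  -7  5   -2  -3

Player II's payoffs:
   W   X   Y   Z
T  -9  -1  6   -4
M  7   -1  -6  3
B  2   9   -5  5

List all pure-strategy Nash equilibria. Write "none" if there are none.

(T, W): Player I can switch to M (1 → 9). Not NE.
(T, X): Player I can switch to B (2 → 5). Not NE.
(T, Y): Player I gets 0, best alternative -2; Player II gets 6, best alternative -1. No profitable deviation — NE.
(T, Z): Player I can switch to M (6 → 9). Not NE.
(M, W): Player I gets 9, best alternative 1; Player II gets 7, best alternative 3. No profitable deviation — NE.
(M, X): Player I can switch to T (-5 → 2). Not NE.
(M, Y): Player I can switch to T (-6 → 0). Not NE.
(M, Z): Player II can switch to W (3 → 7). Not NE.
(B, W): Player I can switch to T (-7 → 1). Not NE.
(B, X): Player I gets 5, best alternative 2; Player II gets 9, best alternative 5. No profitable deviation — NE.
(B, Y): Player I can switch to T (-2 → 0). Not NE.
(The remaining 1 profile has a profitable deviation by the same check.)

(T, Y); (M, W); (B, X)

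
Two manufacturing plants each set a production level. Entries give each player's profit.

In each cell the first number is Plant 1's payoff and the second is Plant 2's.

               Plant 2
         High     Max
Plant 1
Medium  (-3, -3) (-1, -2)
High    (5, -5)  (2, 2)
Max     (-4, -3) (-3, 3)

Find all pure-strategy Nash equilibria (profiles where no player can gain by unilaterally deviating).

(High, Max)

Plant 1 against High: payoffs -3, 5, -4 → best response High.
Plant 1 against Max: payoffs -1, 2, -3 → best response High.
Plant 2 against Medium: payoffs -3, -2 → best response Max.
Plant 2 against High: payoffs -5, 2 → best response Max.
Plant 2 against Max: payoffs -3, 3 → best response Max.
Mutual best responses: (High, Max).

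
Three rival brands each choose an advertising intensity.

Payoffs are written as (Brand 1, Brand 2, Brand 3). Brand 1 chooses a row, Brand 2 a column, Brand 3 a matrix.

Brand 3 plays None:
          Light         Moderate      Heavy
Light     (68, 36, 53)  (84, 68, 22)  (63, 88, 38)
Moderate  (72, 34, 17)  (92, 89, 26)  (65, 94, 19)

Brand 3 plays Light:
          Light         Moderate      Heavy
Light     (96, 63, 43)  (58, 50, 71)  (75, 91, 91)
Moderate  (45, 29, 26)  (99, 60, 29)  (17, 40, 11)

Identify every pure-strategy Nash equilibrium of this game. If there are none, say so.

Check each profile: it is a Nash equilibrium iff no player can strictly gain by switching unilaterally.
(Light, Light, None): Brand 1 can switch to Moderate (68 → 72). Not NE.
(Light, Light, Light): Brand 2 can switch to Heavy (63 → 91). Not NE.
(Light, Moderate, None): Brand 1 can switch to Moderate (84 → 92). Not NE.
(Light, Moderate, Light): Brand 1 can switch to Moderate (58 → 99). Not NE.
(Light, Heavy, None): Brand 1 can switch to Moderate (63 → 65). Not NE.
(Light, Heavy, Light): Brand 1 gets 75, best alternative 17; Brand 2 gets 91, best alternative 63; Brand 3 gets 91, best alternative 38. No profitable deviation — NE.
(Moderate, Light, None): Brand 2 can switch to Moderate (34 → 89). Not NE.
(Moderate, Light, Light): Brand 1 can switch to Light (45 → 96). Not NE.
(Moderate, Moderate, None): Brand 2 can switch to Heavy (89 → 94). Not NE.
(Moderate, Moderate, Light): Brand 1 gets 99, best alternative 58; Brand 2 gets 60, best alternative 40; Brand 3 gets 29, best alternative 26. No profitable deviation — NE.
(Moderate, Heavy, None): Brand 1 gets 65, best alternative 63; Brand 2 gets 94, best alternative 89; Brand 3 gets 19, best alternative 11. No profitable deviation — NE.
(Moderate, Heavy, Light): Brand 1 can switch to Light (17 → 75). Not NE.

Pure-strategy Nash equilibria: (Light, Heavy, Light), (Moderate, Moderate, Light), (Moderate, Heavy, None)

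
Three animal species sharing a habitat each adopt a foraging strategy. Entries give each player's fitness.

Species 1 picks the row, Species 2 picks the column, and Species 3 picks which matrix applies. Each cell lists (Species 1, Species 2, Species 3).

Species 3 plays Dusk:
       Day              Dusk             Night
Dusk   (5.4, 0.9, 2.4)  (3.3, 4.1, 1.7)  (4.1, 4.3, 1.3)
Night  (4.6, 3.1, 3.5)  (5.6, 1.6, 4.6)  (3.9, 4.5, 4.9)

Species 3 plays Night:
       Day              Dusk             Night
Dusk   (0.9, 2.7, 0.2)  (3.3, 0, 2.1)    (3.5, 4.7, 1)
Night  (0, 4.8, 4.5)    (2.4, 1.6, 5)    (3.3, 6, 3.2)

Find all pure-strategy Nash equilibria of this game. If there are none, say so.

Species 1 against (Day, Dusk): payoffs 5.4, 4.6 → best response Dusk.
Species 1 against (Day, Night): payoffs 0.9, 0 → best response Dusk.
Species 1 against (Dusk, Dusk): payoffs 3.3, 5.6 → best response Night.
Species 1 against (Dusk, Night): payoffs 3.3, 2.4 → best response Dusk.
Species 1 against (Night, Dusk): payoffs 4.1, 3.9 → best response Dusk.
Species 1 against (Night, Night): payoffs 3.5, 3.3 → best response Dusk.
Species 2 against (Dusk, Dusk): payoffs 0.9, 4.1, 4.3 → best response Night.
Species 2 against (Dusk, Night): payoffs 2.7, 0, 4.7 → best response Night.
Species 2 against (Night, Dusk): payoffs 3.1, 1.6, 4.5 → best response Night.
Species 2 against (Night, Night): payoffs 4.8, 1.6, 6 → best response Night.
Species 3 against (Dusk, Day): payoffs 2.4, 0.2 → best response Dusk.
Species 3 against (Dusk, Dusk): payoffs 1.7, 2.1 → best response Night.
Species 3 against (Dusk, Night): payoffs 1.3, 1 → best response Dusk.
Species 3 against (Night, Day): payoffs 3.5, 4.5 → best response Night.
Species 3 against (Night, Dusk): payoffs 4.6, 5 → best response Night.
Species 3 against (Night, Night): payoffs 4.9, 3.2 → best response Dusk.
Mutual best responses: (Dusk, Night, Dusk).

The unique pure-strategy Nash equilibrium is (Dusk, Night, Dusk).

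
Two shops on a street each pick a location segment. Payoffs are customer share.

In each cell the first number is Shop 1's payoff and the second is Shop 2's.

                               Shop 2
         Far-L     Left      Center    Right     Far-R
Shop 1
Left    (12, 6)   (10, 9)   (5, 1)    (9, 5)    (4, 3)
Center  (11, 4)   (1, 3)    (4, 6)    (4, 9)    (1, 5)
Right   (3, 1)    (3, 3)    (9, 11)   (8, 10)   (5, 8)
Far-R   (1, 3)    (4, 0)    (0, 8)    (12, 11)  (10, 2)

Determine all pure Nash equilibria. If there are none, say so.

Pure-strategy Nash equilibria: (Left, Left), (Right, Center), (Far-R, Right)

For each player, find the best response to each opponent profile; mutual best responses are the pure NE.
Shop 1 against Far-L: payoffs 12, 11, 3, 1 → best response Left.
Shop 1 against Left: payoffs 10, 1, 3, 4 → best response Left.
Shop 1 against Center: payoffs 5, 4, 9, 0 → best response Right.
Shop 1 against Right: payoffs 9, 4, 8, 12 → best response Far-R.
Shop 1 against Far-R: payoffs 4, 1, 5, 10 → best response Far-R.
Shop 2 against Left: payoffs 6, 9, 1, 5, 3 → best response Left.
Shop 2 against Center: payoffs 4, 3, 6, 9, 5 → best response Right.
Shop 2 against Right: payoffs 1, 3, 11, 10, 8 → best response Center.
Shop 2 against Far-R: payoffs 3, 0, 8, 11, 2 → best response Right.
Mutual best responses: (Left, Left); (Right, Center); (Far-R, Right).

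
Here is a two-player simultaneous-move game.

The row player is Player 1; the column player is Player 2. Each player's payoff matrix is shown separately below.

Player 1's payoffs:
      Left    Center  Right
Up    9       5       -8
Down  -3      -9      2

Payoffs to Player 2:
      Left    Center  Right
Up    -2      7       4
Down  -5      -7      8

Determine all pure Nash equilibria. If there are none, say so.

Player 1 against Left: payoffs 9, -3 → best response Up.
Player 1 against Center: payoffs 5, -9 → best response Up.
Player 1 against Right: payoffs -8, 2 → best response Down.
Player 2 against Up: payoffs -2, 7, 4 → best response Center.
Player 2 against Down: payoffs -5, -7, 8 → best response Right.
Mutual best responses: (Up, Center); (Down, Right).

The pure Nash equilibria are (Up, Center); (Down, Right).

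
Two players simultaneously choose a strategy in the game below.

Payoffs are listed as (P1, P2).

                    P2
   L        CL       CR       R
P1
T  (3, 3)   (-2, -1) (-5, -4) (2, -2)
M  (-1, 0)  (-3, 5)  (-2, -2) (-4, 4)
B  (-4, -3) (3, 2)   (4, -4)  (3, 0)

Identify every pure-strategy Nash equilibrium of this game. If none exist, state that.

P1 against L: payoffs 3, -1, -4 → best response T.
P1 against CL: payoffs -2, -3, 3 → best response B.
P1 against CR: payoffs -5, -2, 4 → best response B.
P1 against R: payoffs 2, -4, 3 → best response B.
P2 against T: payoffs 3, -1, -4, -2 → best response L.
P2 against M: payoffs 0, 5, -2, 4 → best response CL.
P2 against B: payoffs -3, 2, -4, 0 → best response CL.
Mutual best responses: (T, L); (B, CL).

The pure Nash equilibria are (T, L); (B, CL).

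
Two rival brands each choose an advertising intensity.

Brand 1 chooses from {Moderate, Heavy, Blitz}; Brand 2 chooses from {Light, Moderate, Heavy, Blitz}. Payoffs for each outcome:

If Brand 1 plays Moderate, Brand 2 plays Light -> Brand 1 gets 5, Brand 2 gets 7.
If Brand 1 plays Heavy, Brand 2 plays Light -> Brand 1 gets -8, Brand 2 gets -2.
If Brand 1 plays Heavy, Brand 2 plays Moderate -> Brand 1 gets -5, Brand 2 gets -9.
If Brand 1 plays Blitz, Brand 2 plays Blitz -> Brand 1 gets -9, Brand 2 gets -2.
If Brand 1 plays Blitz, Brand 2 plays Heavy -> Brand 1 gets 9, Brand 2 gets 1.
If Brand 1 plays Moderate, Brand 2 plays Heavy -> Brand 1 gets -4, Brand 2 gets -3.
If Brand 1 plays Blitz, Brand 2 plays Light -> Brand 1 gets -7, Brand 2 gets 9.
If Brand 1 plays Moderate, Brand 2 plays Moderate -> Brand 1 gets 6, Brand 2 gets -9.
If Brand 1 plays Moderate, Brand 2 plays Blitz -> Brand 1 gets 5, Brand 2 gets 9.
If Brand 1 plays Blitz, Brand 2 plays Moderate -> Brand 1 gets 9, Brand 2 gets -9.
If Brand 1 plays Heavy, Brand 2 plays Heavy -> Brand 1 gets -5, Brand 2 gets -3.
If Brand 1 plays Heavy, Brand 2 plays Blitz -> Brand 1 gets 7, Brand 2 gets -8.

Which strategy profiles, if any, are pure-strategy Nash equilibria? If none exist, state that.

none

(Moderate, Light): Brand 2 can switch to Blitz (7 → 9). Not NE.
(Moderate, Moderate): Brand 1 can switch to Blitz (6 → 9). Not NE.
(Moderate, Heavy): Brand 1 can switch to Blitz (-4 → 9). Not NE.
(Moderate, Blitz): Brand 1 can switch to Heavy (5 → 7). Not NE.
(Heavy, Light): Brand 1 can switch to Moderate (-8 → 5). Not NE.
(Heavy, Moderate): Brand 1 can switch to Moderate (-5 → 6). Not NE.
(Heavy, Heavy): Brand 1 can switch to Moderate (-5 → -4). Not NE.
(Heavy, Blitz): Brand 2 can switch to Light (-8 → -2). Not NE.
(Blitz, Light): Brand 1 can switch to Moderate (-7 → 5). Not NE.
(Blitz, Moderate): Brand 2 can switch to Light (-9 → 9). Not NE.
(Blitz, Heavy): Brand 2 can switch to Light (1 → 9). Not NE.
(Blitz, Blitz): Brand 1 can switch to Moderate (-9 → 5). Not NE.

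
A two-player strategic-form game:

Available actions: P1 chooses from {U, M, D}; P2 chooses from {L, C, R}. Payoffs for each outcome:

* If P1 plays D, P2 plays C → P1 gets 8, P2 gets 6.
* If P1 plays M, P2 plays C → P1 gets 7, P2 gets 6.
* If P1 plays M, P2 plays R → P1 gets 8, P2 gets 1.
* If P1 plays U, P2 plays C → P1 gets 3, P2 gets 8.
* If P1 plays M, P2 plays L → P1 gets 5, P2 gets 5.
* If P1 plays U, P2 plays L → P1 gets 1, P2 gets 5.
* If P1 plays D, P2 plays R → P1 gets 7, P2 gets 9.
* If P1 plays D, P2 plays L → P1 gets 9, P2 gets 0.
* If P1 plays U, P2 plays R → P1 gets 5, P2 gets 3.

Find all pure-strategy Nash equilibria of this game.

(U, L): P1 can switch to M (1 → 5). Not NE.
(U, C): P1 can switch to M (3 → 7). Not NE.
(U, R): P1 can switch to M (5 → 8). Not NE.
(M, L): P1 can switch to D (5 → 9). Not NE.
(M, C): P1 can switch to D (7 → 8). Not NE.
(M, R): P2 can switch to L (1 → 5). Not NE.
(D, L): P2 can switch to C (0 → 6). Not NE.
(D, C): P2 can switch to R (6 → 9). Not NE.
(The remaining 1 profile has a profitable deviation by the same check.)

No pure-strategy Nash equilibrium.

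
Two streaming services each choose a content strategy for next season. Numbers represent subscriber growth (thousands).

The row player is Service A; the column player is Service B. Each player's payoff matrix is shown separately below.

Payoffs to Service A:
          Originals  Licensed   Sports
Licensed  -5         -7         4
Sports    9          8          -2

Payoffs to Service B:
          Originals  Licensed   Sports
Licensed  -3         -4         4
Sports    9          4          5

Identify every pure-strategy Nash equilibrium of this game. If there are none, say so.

(Licensed, Sports); (Sports, Originals)

(Licensed, Originals): Service A can switch to Sports (-5 → 9). Not NE.
(Licensed, Licensed): Service A can switch to Sports (-7 → 8). Not NE.
(Licensed, Sports): Service A gets 4, best alternative -2; Service B gets 4, best alternative -3. No profitable deviation — NE.
(Sports, Originals): Service A gets 9, best alternative -5; Service B gets 9, best alternative 5. No profitable deviation — NE.
(Sports, Licensed): Service B can switch to Originals (4 → 9). Not NE.
(Sports, Sports): Service A can switch to Licensed (-2 → 4). Not NE.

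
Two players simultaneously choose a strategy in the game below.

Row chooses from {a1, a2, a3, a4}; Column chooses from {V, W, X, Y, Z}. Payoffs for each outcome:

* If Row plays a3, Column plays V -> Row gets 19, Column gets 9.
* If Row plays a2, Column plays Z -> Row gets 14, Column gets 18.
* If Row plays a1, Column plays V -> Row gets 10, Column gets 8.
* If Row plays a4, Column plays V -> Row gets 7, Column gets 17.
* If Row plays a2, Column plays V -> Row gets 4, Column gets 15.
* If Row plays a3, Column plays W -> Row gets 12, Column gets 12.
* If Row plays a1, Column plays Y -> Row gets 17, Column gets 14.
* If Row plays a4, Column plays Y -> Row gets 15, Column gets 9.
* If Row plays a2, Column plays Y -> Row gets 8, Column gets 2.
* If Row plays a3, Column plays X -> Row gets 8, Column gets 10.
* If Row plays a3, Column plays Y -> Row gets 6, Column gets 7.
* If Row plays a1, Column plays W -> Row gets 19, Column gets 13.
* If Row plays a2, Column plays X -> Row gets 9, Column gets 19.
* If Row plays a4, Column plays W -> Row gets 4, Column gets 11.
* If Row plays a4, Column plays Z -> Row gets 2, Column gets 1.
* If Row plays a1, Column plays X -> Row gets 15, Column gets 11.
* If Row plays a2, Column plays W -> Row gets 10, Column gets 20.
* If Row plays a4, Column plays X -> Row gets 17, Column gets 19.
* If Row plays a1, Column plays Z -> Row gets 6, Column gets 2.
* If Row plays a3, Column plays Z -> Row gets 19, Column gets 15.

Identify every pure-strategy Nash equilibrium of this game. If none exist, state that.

(a1, Y), (a3, Z), (a4, X)

Row against V: payoffs 10, 4, 19, 7 → best response a3.
Row against W: payoffs 19, 10, 12, 4 → best response a1.
Row against X: payoffs 15, 9, 8, 17 → best response a4.
Row against Y: payoffs 17, 8, 6, 15 → best response a1.
Row against Z: payoffs 6, 14, 19, 2 → best response a3.
Column against a1: payoffs 8, 13, 11, 14, 2 → best response Y.
Column against a2: payoffs 15, 20, 19, 2, 18 → best response W.
Column against a3: payoffs 9, 12, 10, 7, 15 → best response Z.
Column against a4: payoffs 17, 11, 19, 9, 1 → best response X.
Mutual best responses: (a1, Y); (a3, Z); (a4, X).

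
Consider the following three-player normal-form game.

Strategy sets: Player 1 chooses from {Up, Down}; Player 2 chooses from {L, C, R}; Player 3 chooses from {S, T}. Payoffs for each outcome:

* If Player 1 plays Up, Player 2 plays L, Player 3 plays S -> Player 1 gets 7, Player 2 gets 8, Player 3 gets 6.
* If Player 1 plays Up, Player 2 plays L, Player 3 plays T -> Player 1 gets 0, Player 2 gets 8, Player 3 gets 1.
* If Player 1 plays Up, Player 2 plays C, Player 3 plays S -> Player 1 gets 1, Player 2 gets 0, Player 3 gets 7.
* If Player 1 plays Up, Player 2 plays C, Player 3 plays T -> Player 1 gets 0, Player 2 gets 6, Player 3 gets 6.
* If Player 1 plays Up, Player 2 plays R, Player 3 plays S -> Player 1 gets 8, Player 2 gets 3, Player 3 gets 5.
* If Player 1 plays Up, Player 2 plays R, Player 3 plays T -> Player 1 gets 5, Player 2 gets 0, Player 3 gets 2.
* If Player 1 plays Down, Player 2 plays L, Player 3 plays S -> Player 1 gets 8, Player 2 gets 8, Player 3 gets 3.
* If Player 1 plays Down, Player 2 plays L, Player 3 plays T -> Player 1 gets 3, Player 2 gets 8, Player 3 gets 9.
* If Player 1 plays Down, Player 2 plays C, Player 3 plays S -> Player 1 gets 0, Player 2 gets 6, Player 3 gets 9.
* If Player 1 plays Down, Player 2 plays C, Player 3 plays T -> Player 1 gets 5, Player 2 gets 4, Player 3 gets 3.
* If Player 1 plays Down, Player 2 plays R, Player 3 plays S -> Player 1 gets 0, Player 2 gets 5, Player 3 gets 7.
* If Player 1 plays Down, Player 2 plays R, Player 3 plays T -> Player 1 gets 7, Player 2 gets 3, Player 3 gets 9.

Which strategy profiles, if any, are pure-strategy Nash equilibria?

(Down, L, T)

Player 1 against (L, S): payoffs 7, 8 → best response Down.
Player 1 against (L, T): payoffs 0, 3 → best response Down.
Player 1 against (C, S): payoffs 1, 0 → best response Up.
Player 1 against (C, T): payoffs 0, 5 → best response Down.
Player 1 against (R, S): payoffs 8, 0 → best response Up.
Player 1 against (R, T): payoffs 5, 7 → best response Down.
Player 2 against (Up, S): payoffs 8, 0, 3 → best response L.
Player 2 against (Up, T): payoffs 8, 6, 0 → best response L.
Player 2 against (Down, S): payoffs 8, 6, 5 → best response L.
Player 2 against (Down, T): payoffs 8, 4, 3 → best response L.
Player 3 against (Up, L): payoffs 6, 1 → best response S.
Player 3 against (Up, C): payoffs 7, 6 → best response S.
Player 3 against (Up, R): payoffs 5, 2 → best response S.
Player 3 against (Down, L): payoffs 3, 9 → best response T.
Player 3 against (Down, C): payoffs 9, 3 → best response S.
Player 3 against (Down, R): payoffs 7, 9 → best response T.
Mutual best responses: (Down, L, T).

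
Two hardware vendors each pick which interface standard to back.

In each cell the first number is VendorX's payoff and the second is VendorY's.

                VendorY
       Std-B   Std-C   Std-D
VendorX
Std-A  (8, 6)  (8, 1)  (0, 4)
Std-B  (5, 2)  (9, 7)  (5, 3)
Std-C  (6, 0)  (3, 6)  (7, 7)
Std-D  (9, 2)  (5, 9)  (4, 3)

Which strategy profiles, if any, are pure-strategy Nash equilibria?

Check each profile: it is a Nash equilibrium iff no player can strictly gain by switching unilaterally.
(Std-A, Std-B): VendorX can switch to Std-D (8 → 9). Not NE.
(Std-A, Std-C): VendorX can switch to Std-B (8 → 9). Not NE.
(Std-A, Std-D): VendorX can switch to Std-B (0 → 5). Not NE.
(Std-B, Std-B): VendorX can switch to Std-A (5 → 8). Not NE.
(Std-B, Std-C): VendorX gets 9, best alternative 8; VendorY gets 7, best alternative 3. No profitable deviation — NE.
(Std-B, Std-D): VendorX can switch to Std-C (5 → 7). Not NE.
(Std-C, Std-B): VendorX can switch to Std-A (6 → 8). Not NE.
(Std-C, Std-C): VendorX can switch to Std-A (3 → 8). Not NE.
(Std-C, Std-D): VendorX gets 7, best alternative 5; VendorY gets 7, best alternative 6. No profitable deviation — NE.
(Std-D, Std-B): VendorY can switch to Std-C (2 → 9). Not NE.
(The remaining 2 profiles each have a profitable deviation by the same check.)

The pure Nash equilibria are (Std-B, Std-C); (Std-C, Std-D).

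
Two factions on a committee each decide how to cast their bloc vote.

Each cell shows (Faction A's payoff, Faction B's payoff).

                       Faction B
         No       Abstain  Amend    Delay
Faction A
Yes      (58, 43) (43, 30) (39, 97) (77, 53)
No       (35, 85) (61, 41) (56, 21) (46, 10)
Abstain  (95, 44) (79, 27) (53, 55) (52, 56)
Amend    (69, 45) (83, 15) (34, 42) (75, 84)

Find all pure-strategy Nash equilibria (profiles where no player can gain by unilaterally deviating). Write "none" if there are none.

Faction A against No: payoffs 58, 35, 95, 69 → best response Abstain.
Faction A against Abstain: payoffs 43, 61, 79, 83 → best response Amend.
Faction A against Amend: payoffs 39, 56, 53, 34 → best response No.
Faction A against Delay: payoffs 77, 46, 52, 75 → best response Yes.
Faction B against Yes: payoffs 43, 30, 97, 53 → best response Amend.
Faction B against No: payoffs 85, 41, 21, 10 → best response No.
Faction B against Abstain: payoffs 44, 27, 55, 56 → best response Delay.
Faction B against Amend: payoffs 45, 15, 42, 84 → best response Delay.
No profile is a mutual best response for all players.

This game has no pure Nash equilibrium.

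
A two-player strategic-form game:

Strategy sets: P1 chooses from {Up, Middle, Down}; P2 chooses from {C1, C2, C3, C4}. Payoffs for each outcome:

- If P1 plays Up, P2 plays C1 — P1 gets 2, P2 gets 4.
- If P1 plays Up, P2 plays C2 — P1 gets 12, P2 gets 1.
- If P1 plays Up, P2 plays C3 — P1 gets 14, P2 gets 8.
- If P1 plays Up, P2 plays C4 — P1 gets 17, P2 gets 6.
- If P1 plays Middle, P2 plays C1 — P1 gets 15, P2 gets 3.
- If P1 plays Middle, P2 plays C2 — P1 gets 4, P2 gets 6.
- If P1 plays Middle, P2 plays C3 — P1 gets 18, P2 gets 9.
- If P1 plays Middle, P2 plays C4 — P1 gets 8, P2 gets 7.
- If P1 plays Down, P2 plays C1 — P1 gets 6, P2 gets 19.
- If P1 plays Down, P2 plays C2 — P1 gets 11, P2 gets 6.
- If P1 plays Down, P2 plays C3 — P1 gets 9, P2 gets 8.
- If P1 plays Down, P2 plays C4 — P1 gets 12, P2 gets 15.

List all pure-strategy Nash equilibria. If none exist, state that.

P1 against C1: payoffs 2, 15, 6 → best response Middle.
P1 against C2: payoffs 12, 4, 11 → best response Up.
P1 against C3: payoffs 14, 18, 9 → best response Middle.
P1 against C4: payoffs 17, 8, 12 → best response Up.
P2 against Up: payoffs 4, 1, 8, 6 → best response C3.
P2 against Middle: payoffs 3, 6, 9, 7 → best response C3.
P2 against Down: payoffs 19, 6, 8, 15 → best response C1.
Mutual best responses: (Middle, C3).

(Middle, C3)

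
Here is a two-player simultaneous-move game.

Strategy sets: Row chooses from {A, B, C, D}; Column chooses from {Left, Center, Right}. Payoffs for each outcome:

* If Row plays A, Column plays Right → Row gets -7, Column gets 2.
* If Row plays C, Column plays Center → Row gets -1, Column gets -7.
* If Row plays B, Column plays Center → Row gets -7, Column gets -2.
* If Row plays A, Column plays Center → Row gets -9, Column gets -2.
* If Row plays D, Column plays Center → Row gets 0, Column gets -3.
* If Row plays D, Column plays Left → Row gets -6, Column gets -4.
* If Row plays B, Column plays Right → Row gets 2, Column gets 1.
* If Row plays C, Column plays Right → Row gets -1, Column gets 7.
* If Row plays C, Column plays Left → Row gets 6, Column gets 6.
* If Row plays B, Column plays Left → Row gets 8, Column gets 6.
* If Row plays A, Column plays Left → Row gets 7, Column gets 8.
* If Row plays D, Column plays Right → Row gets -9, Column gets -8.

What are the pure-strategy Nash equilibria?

Row against Left: payoffs 7, 8, 6, -6 → best response B.
Row against Center: payoffs -9, -7, -1, 0 → best response D.
Row against Right: payoffs -7, 2, -1, -9 → best response B.
Column against A: payoffs 8, -2, 2 → best response Left.
Column against B: payoffs 6, -2, 1 → best response Left.
Column against C: payoffs 6, -7, 7 → best response Right.
Column against D: payoffs -4, -3, -8 → best response Center.
Mutual best responses: (B, Left); (D, Center).

(B, Left) and (D, Center)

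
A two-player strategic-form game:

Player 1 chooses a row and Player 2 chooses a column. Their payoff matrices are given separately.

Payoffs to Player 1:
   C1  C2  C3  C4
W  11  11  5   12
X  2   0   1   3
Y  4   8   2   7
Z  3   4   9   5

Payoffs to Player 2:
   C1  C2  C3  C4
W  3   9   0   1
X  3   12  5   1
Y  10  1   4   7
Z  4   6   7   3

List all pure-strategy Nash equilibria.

(W, C2); (Z, C3)

(W, C1): Player 2 can switch to C2 (3 → 9). Not NE.
(W, C2): Player 1 gets 11, best alternative 8; Player 2 gets 9, best alternative 3. No profitable deviation — NE.
(W, C3): Player 1 can switch to Z (5 → 9). Not NE.
(W, C4): Player 2 can switch to C1 (1 → 3). Not NE.
(X, C1): Player 1 can switch to W (2 → 11). Not NE.
(X, C2): Player 1 can switch to W (0 → 11). Not NE.
(X, C3): Player 1 can switch to W (1 → 5). Not NE.
(X, C4): Player 1 can switch to W (3 → 12). Not NE.
(Y, C1): Player 1 can switch to W (4 → 11). Not NE.
(Y, C2): Player 1 can switch to W (8 → 11). Not NE.
(Y, C3): Player 1 can switch to W (2 → 5). Not NE.
(Y, C4): Player 1 can switch to W (7 → 12). Not NE.
(Z, C1): Player 1 can switch to W (3 → 11). Not NE.
(Z, C3): Player 1 gets 9, best alternative 5; Player 2 gets 7, best alternative 6. No profitable deviation — NE.
(The remaining 2 profiles each have a profitable deviation by the same check.)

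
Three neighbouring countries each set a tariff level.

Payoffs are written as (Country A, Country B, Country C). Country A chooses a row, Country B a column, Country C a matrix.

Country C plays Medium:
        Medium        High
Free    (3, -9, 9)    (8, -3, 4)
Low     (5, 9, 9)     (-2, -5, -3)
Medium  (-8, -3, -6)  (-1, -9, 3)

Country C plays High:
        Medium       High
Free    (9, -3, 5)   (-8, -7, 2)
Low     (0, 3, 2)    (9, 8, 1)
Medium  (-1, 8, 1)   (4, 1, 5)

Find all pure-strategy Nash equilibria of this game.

Pure-strategy Nash equilibria: (Free, High, Medium); (Low, Medium, Medium); (Low, High, High)

(Free, Medium, Medium): Country A can switch to Low (3 → 5). Not NE.
(Free, Medium, High): Country C can switch to Medium (5 → 9). Not NE.
(Free, High, Medium): Country A gets 8, best alternative -1; Country B gets -3, best alternative -9; Country C gets 4, best alternative 2. No profitable deviation — NE.
(Free, High, High): Country A can switch to Low (-8 → 9). Not NE.
(Low, Medium, Medium): Country A gets 5, best alternative 3; Country B gets 9, best alternative -5; Country C gets 9, best alternative 2. No profitable deviation — NE.
(Low, Medium, High): Country A can switch to Free (0 → 9). Not NE.
(Low, High, Medium): Country A can switch to Free (-2 → 8). Not NE.
(Low, High, High): Country A gets 9, best alternative 4; Country B gets 8, best alternative 3; Country C gets 1, best alternative -3. No profitable deviation — NE.
(Medium, Medium, Medium): Country A can switch to Free (-8 → 3). Not NE.
(Medium, Medium, High): Country A can switch to Free (-1 → 9). Not NE.
(Medium, High, Medium): Country A can switch to Free (-1 → 8). Not NE.
(The remaining 1 profile has a profitable deviation by the same check.)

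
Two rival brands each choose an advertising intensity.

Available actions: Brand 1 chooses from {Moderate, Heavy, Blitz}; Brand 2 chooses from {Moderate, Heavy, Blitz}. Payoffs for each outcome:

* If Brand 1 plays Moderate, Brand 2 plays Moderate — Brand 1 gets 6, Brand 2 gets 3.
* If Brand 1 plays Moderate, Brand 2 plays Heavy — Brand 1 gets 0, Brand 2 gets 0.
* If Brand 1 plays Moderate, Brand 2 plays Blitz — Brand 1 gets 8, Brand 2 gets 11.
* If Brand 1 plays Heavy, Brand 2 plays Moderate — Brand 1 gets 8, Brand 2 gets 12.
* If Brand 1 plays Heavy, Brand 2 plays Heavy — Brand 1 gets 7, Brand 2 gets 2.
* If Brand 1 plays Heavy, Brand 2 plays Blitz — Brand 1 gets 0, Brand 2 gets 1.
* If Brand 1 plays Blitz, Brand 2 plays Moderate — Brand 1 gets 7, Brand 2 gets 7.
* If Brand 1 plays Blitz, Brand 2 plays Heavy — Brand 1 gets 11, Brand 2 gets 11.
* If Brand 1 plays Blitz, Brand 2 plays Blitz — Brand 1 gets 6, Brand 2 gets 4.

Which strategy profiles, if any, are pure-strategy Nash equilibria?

(Moderate, Moderate): Brand 1 can switch to Heavy (6 → 8). Not NE.
(Moderate, Heavy): Brand 1 can switch to Heavy (0 → 7). Not NE.
(Moderate, Blitz): Brand 1 gets 8, best alternative 6; Brand 2 gets 11, best alternative 3. No profitable deviation — NE.
(Heavy, Moderate): Brand 1 gets 8, best alternative 7; Brand 2 gets 12, best alternative 2. No profitable deviation — NE.
(Heavy, Heavy): Brand 1 can switch to Blitz (7 → 11). Not NE.
(Heavy, Blitz): Brand 1 can switch to Moderate (0 → 8). Not NE.
(Blitz, Moderate): Brand 1 can switch to Heavy (7 → 8). Not NE.
(Blitz, Heavy): Brand 1 gets 11, best alternative 7; Brand 2 gets 11, best alternative 7. No profitable deviation — NE.
(Blitz, Blitz): Brand 1 can switch to Moderate (6 → 8). Not NE.

Pure-strategy Nash equilibria: (Moderate, Blitz), (Heavy, Moderate), (Blitz, Heavy)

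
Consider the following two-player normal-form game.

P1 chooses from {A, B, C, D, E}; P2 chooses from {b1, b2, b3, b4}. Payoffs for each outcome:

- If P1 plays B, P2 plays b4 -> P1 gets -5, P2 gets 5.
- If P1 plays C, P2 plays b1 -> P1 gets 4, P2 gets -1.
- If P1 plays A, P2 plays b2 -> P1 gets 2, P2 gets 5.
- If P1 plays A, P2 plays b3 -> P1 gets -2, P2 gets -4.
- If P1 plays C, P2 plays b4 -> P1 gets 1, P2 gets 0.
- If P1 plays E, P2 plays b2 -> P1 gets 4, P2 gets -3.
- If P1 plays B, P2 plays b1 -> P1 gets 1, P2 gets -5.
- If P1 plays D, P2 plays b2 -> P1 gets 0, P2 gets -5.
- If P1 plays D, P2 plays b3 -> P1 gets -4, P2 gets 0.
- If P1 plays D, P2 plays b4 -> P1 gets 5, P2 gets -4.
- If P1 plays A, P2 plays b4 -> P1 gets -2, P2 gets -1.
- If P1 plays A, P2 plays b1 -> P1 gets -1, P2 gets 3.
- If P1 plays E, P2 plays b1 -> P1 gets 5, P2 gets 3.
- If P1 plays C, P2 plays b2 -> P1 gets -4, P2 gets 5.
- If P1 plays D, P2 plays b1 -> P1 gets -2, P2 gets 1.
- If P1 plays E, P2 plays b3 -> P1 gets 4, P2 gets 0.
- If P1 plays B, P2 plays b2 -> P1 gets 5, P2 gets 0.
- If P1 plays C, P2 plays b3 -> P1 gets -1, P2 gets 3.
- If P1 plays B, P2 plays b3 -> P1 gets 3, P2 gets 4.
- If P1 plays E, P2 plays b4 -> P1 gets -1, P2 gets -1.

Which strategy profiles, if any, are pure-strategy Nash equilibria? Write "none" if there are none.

P1 against b1: payoffs -1, 1, 4, -2, 5 → best response E.
P1 against b2: payoffs 2, 5, -4, 0, 4 → best response B.
P1 against b3: payoffs -2, 3, -1, -4, 4 → best response E.
P1 against b4: payoffs -2, -5, 1, 5, -1 → best response D.
P2 against A: payoffs 3, 5, -4, -1 → best response b2.
P2 against B: payoffs -5, 0, 4, 5 → best response b4.
P2 against C: payoffs -1, 5, 3, 0 → best response b2.
P2 against D: payoffs 1, -5, 0, -4 → best response b1.
P2 against E: payoffs 3, -3, 0, -1 → best response b1.
Mutual best responses: (E, b1).

(E, b1)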